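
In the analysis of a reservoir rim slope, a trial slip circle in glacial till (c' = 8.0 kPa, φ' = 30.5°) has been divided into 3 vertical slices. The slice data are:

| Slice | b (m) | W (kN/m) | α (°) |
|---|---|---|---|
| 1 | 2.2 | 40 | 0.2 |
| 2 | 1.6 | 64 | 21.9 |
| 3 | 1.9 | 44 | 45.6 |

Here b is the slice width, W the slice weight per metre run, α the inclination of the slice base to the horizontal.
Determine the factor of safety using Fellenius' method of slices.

FS = 2.34

Ordinary method of slices: FS = Σ[c'·Δl_i + (W_i cosα_i)·tanφ'] / Σ W_i sinα_i, with Δl_i = b_i / cosα_i.
Slice 1: Δl = 2.2/cos0.2° = 2.200 m; N'_1 = 40·cos0.2° = 40.0; c'Δl = 17.60; W sinα = 0.1
Slice 2: Δl = 1.6/cos21.9° = 1.724 m; N'_2 = 64·cos21.9° = 59.4; c'Δl = 13.80; W sinα = 23.9
Slice 3: Δl = 1.9/cos45.6° = 2.716 m; N'_3 = 44·cos45.6° = 30.8; c'Δl = 21.72; W sinα = 31.4
Σc'Δl = 53.1 kN/m; ΣN' = 130.2 kN/m; ΣW sinα = 55.4 kN/m
Resisting = 53.1 + 130.2·tan30.5° = 53.1 + 76.7 = 129.8 kN/m
FS = 129.8 / 55.4 = 2.341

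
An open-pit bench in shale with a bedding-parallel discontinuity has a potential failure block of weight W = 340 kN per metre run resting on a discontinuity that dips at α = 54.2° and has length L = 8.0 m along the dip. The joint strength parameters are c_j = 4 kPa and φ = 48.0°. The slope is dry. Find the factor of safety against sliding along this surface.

FS = 0.92

Resolving the block weight along and normal to the plane and applying the Mohr–Coulomb strength on the joint:
N' = W cosα = 340·cos54.2° = 198.9 kN/m
Driving force T = W sinα = 340·sin54.2° = 275.8 kN/m
Resisting force R = c_j·L + N'·tanφ = 4·8.0 + 198.9·tan48.0° = 32.0 + 220.9 = 252.9 kN/m
FS = R / T = 252.9 / 275.8 = 0.917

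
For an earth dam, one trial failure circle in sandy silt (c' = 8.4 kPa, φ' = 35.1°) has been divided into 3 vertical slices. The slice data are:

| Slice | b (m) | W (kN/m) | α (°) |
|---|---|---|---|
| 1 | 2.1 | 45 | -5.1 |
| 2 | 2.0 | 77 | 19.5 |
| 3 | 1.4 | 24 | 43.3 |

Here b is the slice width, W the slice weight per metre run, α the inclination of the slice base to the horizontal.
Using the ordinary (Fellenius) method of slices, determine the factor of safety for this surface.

Ordinary method of slices: FS = Σ[c'·Δl_i + (W_i cosα_i)·tanφ'] / Σ W_i sinα_i, with Δl_i = b_i / cosα_i.
Slice 1: Δl = 2.1/cos(-5.1°) = 2.108 m; N'_1 = 45·cos(-5.1°) = 44.8; c'Δl = 17.71; W sinα = -4.0
Slice 2: Δl = 2.0/cos19.5° = 2.122 m; N'_2 = 77·cos19.5° = 72.6; c'Δl = 17.82; W sinα = 25.7
Slice 3: Δl = 1.4/cos43.3° = 1.924 m; N'_3 = 24·cos43.3° = 17.5; c'Δl = 16.16; W sinα = 16.5
Σc'Δl = 51.7 kN/m; ΣN' = 134.9 kN/m; ΣW sinα = 38.2 kN/m
Resisting = 51.7 + 134.9·tan35.1° = 51.7 + 94.8 = 146.5 kN/m
FS = 146.5 / 38.2 = 3.838

FS = 3.84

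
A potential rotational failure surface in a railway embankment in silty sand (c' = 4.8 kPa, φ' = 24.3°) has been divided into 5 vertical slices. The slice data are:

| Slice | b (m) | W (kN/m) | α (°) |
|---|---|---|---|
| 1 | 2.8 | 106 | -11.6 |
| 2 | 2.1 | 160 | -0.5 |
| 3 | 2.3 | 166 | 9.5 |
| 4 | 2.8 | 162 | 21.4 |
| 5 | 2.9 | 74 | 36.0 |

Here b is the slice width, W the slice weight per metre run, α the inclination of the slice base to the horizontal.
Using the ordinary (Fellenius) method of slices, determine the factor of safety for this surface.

FS = 3.31

Ordinary method of slices: FS = Σ[c'·Δl_i + (W_i cosα_i)·tanφ'] / Σ W_i sinα_i, with Δl_i = b_i / cosα_i.
Slice 1: Δl = 2.8/cos(-11.6°) = 2.858 m; N'_1 = 106·cos(-11.6°) = 103.8; c'Δl = 13.72; W sinα = -21.3
Slice 2: Δl = 2.1/cos(-0.5°) = 2.100 m; N'_2 = 160·cos(-0.5°) = 160.0; c'Δl = 10.08; W sinα = -1.4
Slice 3: Δl = 2.3/cos9.5° = 2.332 m; N'_3 = 166·cos9.5° = 163.7; c'Δl = 11.19; W sinα = 27.4
Slice 4: Δl = 2.8/cos21.4° = 3.007 m; N'_4 = 162·cos21.4° = 150.8; c'Δl = 14.44; W sinα = 59.1
Slice 5: Δl = 2.9/cos36.0° = 3.585 m; N'_5 = 74·cos36.0° = 59.9; c'Δl = 17.21; W sinα = 43.5
Σc'Δl = 66.6 kN/m; ΣN' = 638.3 kN/m; ΣW sinα = 107.3 kN/m
Resisting = 66.6 + 638.3·tan24.3° = 66.6 + 288.2 = 354.8 kN/m
FS = 354.8 / 107.3 = 3.307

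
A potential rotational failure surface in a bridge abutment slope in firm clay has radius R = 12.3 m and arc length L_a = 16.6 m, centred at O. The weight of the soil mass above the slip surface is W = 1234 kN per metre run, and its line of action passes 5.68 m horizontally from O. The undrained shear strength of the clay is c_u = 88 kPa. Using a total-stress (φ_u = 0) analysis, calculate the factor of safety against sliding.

FS = 2.56

Taking moments about the centre O, the resisting moment is provided by the undrained shear strength acting along the arc:
M_R = c_u·L_a·R = 88·16.60·12.3 = 17967.8 kN·m/m
M_D = W·d = 1234·5.68 = 7009.1 kN·m/m
FS = M_R / M_D = 17967.8 / 7009.1 = 2.563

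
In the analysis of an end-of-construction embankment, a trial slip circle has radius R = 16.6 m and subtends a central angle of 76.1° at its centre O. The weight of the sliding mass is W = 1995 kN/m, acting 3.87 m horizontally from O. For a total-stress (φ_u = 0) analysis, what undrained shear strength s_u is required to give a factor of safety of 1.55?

s_u = 32.7 kPa

FS = s_u·L_a·R / (W·d), so s_u = FS·W·d / (L_a·R).
Arc length L_a = R·θ = 16.6·(76.1°·π/180) = 16.6·1.3282 = 22.05 m
s_u = 1.55·1995·3.87 / (22.05·16.6) = 11967.0 / 366.00 = 32.70 kPa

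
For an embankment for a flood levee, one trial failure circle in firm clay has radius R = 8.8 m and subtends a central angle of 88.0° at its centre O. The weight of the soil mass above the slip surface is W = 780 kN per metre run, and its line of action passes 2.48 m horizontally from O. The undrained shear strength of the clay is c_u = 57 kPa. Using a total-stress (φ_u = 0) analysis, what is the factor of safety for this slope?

Taking moments about the centre O, the resisting moment is provided by the undrained shear strength acting along the arc:
Arc length L_a = R·θ = 8.8·(88.0°·π/180) = 8.8·1.5359 = 13.52 m
M_R = c_u·L_a·R = 57·13.52·8.8 = 6779.5 kN·m/m
M_D = W·d = 780·2.48 = 1934.4 kN·m/m
FS = M_R / M_D = 6779.5 / 1934.4 = 3.505

FS = 3.50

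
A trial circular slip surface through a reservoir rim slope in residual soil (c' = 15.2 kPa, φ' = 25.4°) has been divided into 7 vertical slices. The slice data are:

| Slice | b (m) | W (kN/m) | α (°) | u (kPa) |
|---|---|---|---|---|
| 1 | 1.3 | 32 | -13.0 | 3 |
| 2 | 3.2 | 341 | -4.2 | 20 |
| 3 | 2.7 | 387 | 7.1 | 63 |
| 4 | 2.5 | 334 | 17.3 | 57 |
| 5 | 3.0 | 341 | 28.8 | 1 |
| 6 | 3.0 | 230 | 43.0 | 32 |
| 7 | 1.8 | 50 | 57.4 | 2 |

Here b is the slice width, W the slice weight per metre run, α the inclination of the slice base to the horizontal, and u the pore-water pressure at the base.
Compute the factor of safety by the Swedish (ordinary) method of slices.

FS = 1.69

Ordinary method of slices: FS = Σ[c'·Δl_i + (W_i cosα_i − u_i·Δl_i)·tanφ'] / Σ W_i sinα_i, with Δl_i = b_i / cosα_i.
Slice 1: Δl = 1.3/cos(-13.0°) = 1.334 m; N'_1 = 32·cos(-13.0°) − 3·1.334 = 27.2; c'Δl = 20.28; W sinα = -7.2
Slice 2: Δl = 3.2/cos(-4.2°) = 3.209 m; N'_2 = 341·cos(-4.2°) − 20·3.209 = 275.9; c'Δl = 48.77; W sinα = -25.0
Slice 3: Δl = 2.7/cos7.1° = 2.721 m; N'_3 = 387·cos7.1° − 63·2.721 = 212.6; c'Δl = 41.36; W sinα = 47.8
Slice 4: Δl = 2.5/cos17.3° = 2.618 m; N'_4 = 334·cos17.3° − 57·2.618 = 169.6; c'Δl = 39.80; W sinα = 99.3
Slice 5: Δl = 3.0/cos28.8° = 3.423 m; N'_5 = 341·cos28.8° − 1·3.423 = 295.4; c'Δl = 52.04; W sinα = 164.3
Slice 6: Δl = 3.0/cos43.0° = 4.102 m; N'_6 = 230·cos43.0° − 32·4.102 = 36.9; c'Δl = 62.35; W sinα = 156.9
Slice 7: Δl = 1.8/cos57.4° = 3.341 m; N'_7 = 50·cos57.4° − 2·3.341 = 20.3; c'Δl = 50.78; W sinα = 42.1
Σc'Δl = 315.4 kN/m; ΣN' = 1037.9 kN/m; ΣW sinα = 478.2 kN/m
Resisting = 315.4 + 1037.9·tan25.4° = 315.4 + 492.9 = 808.2 kN/m
FS = 808.2 / 478.2 = 1.690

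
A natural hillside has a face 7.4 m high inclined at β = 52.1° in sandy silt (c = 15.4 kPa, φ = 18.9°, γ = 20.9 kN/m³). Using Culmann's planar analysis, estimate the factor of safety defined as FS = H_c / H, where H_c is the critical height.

H_c = (4c/γ) · sinβ cosφ / [1 − cos(β − φ)]
    = (4·15.4/20.9) · sin52.1°·cos18.9° / [1 − cos33.2°]
    = 2.947 · 0.7465 / 0.1632 = 13.48 m
FS = H_c / H = 13.48 / 7.4 = 1.822

FS = 1.82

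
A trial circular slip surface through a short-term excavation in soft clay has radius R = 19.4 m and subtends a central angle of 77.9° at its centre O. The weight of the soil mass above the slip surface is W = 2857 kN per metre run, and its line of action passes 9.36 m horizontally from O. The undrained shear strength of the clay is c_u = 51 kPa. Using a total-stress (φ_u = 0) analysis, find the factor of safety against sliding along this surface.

FS = 0.98

Taking moments about the centre O, the resisting moment is provided by the undrained shear strength acting along the arc:
Arc length L_a = R·θ = 19.4·(77.9°·π/180) = 19.4·1.3596 = 26.38 m
M_R = c_u·L_a·R = 51·26.38·19.4 = 26096.9 kN·m/m
M_D = W·d = 2857·9.36 = 26741.5 kN·m/m
FS = M_R / M_D = 26096.9 / 26741.5 = 0.976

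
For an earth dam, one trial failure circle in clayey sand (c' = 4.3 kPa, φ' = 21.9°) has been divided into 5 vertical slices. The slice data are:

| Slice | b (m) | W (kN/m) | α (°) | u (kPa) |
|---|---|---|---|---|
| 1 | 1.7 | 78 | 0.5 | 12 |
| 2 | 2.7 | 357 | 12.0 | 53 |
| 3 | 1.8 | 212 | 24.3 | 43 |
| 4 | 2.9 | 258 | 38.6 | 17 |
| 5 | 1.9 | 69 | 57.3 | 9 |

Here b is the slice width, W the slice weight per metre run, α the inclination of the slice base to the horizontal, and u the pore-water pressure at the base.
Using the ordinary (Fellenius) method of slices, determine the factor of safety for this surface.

Ordinary method of slices: FS = Σ[c'·Δl_i + (W_i cosα_i − u_i·Δl_i)·tanφ'] / Σ W_i sinα_i, with Δl_i = b_i / cosα_i.
Slice 1: Δl = 1.7/cos0.5° = 1.700 m; N'_1 = 78·cos0.5° − 12·1.700 = 57.6; c'Δl = 7.31; W sinα = 0.7
Slice 2: Δl = 2.7/cos12.0° = 2.760 m; N'_2 = 357·cos12.0° − 53·2.760 = 202.9; c'Δl = 11.87; W sinα = 74.2
Slice 3: Δl = 1.8/cos24.3° = 1.975 m; N'_3 = 212·cos24.3° − 43·1.975 = 108.3; c'Δl = 8.49; W sinα = 87.2
Slice 4: Δl = 2.9/cos38.6° = 3.711 m; N'_4 = 258·cos38.6° − 17·3.711 = 138.6; c'Δl = 15.96; W sinα = 161.0
Slice 5: Δl = 1.9/cos57.3° = 3.517 m; N'_5 = 69·cos57.3° − 9·3.517 = 5.6; c'Δl = 15.12; W sinα = 58.1
Σc'Δl = 58.8 kN/m; ΣN' = 513.0 kN/m; ΣW sinα = 381.2 kN/m
Resisting = 58.8 + 513.0·tan21.9° = 58.8 + 206.2 = 265.0 kN/m
FS = 265.0 / 381.2 = 0.695

FS = 0.70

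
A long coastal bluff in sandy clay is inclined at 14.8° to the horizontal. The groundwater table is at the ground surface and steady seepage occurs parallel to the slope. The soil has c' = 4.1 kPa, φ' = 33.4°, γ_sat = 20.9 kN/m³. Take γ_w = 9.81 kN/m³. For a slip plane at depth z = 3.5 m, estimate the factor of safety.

FS = 1.55

With seepage parallel to the slope and the water table at the surface, the effective normal stress on the slip plane uses the buoyant unit weight γ' = γ_sat − γ_w while the driving shear stress uses γ_sat:
FS = [c' + γ' z cos²β tanφ'] / [γ_sat z sinβ cosβ]
γ' = 20.9 − 9.81 = 11.09 kN/m³
Numerator = 4.1 + 11.09·3.5·cos²14.8°·tan33.4° = 4.1 + 11.09·3.5·0.9347·0.6594 = 28.024 kPa
Denominator = 20.9·3.5·sin14.8°·cos14.8° = 20.9·3.5·0.2554·0.9668 = 18.066 kPa
FS = 28.024 / 18.066 = 1.551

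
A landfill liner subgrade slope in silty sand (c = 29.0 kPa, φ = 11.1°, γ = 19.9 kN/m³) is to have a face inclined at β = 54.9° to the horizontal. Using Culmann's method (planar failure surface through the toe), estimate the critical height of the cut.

Culmann's analysis gives the critical failure plane at α_cr = (β + φ)/2 = (54.9 + 11.1)/2 = 33.0°, and the critical height
H_c = (4c/γ) · sinβ cosφ / [1 − cos(β − φ)]
    = (4·29.0/19.9) · sin54.9°·cos11.1° / [1 − cos(43.8°)]
    = 5.829 · 0.8181·0.9813 / [1 − 0.7218]
    = 5.829 · 0.8028 / 0.2782
    = 16.82 m

H_c = 16.82 m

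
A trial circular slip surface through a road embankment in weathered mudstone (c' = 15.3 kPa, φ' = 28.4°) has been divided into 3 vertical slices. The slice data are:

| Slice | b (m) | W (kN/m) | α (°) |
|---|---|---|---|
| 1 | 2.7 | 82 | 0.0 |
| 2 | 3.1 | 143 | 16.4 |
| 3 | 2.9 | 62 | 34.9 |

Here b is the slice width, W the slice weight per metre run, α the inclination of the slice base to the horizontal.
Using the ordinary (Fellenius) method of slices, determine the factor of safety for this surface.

FS = 3.83

Ordinary method of slices: FS = Σ[c'·Δl_i + (W_i cosα_i)·tanφ'] / Σ W_i sinα_i, with Δl_i = b_i / cosα_i.
Slice 1: Δl = 2.7/cos0.0° = 2.700 m; N'_1 = 82·cos0.0° = 82.0; c'Δl = 41.31; W sinα = 0.0
Slice 2: Δl = 3.1/cos16.4° = 3.231 m; N'_2 = 143·cos16.4° = 137.2; c'Δl = 49.44; W sinα = 40.4
Slice 3: Δl = 2.9/cos34.9° = 3.536 m; N'_3 = 62·cos34.9° = 50.8; c'Δl = 54.10; W sinα = 35.5
Σc'Δl = 144.9 kN/m; ΣN' = 270.0 kN/m; ΣW sinα = 75.8 kN/m
Resisting = 144.9 + 270.0·tan28.4° = 144.9 + 146.0 = 290.9 kN/m
FS = 290.9 / 75.8 = 3.835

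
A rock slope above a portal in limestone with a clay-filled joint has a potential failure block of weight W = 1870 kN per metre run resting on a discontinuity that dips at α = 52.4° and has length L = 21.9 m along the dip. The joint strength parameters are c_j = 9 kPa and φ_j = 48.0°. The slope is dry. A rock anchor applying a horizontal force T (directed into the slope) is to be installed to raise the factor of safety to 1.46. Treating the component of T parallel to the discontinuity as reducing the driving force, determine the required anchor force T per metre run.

T = 395 kN/m

Resolving forces along and normal to the sliding plane, with the horizontal anchor force T adding T·sinα to the effective normal force and T·cosα acting up the plane against the driving force:
FS = [c_jL + (W cosα + T sinα) tanφ_j] / [W sinα − T cosα]
Without the anchor: N' = 1141.0 kN/m, driving T_d = 1481.6 kN/m, resisting R = 9·21.9 + 1141.0·tan48.0° = 1464.3 kN/m, FS = 0.99.
Setting FS = 1.46 and solving for T:
1.46·(1481.6 − T cos52.4°) = 1464.3 + T sin52.4°·tan48.0°
T·(sin52.4°·tan48.0° + 1.46·cos52.4°) = 1.46·1481.6 − 1464.3
T·(0.7923·1.1106 + 1.46·0.6101) = 2163.1 − 1464.3 = 698.8
T·1.7707 = 698.8
T = 394.7 kN/m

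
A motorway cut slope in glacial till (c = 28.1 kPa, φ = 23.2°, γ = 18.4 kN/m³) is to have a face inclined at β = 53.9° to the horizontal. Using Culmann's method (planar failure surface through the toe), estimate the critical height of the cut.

H_c = 32.37 m

Culmann's analysis gives the critical failure plane at α_cr = (β + φ)/2 = (53.9 + 23.2)/2 = 38.5°, and the critical height
H_c = (4c/γ) · sinβ cosφ / [1 − cos(β − φ)]
    = (4·28.1/18.4) · sin53.9°·cos23.2° / [1 − cos(30.7°)]
    = 6.109 · 0.8080·0.9191 / [1 − 0.8599]
    = 6.109 · 0.7427 / 0.1401
    = 32.37 m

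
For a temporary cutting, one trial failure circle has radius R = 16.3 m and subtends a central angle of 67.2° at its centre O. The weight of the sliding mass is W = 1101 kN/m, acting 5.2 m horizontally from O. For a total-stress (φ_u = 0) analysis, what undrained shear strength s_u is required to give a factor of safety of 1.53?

s_u = 28.1 kPa

FS = s_u·L_a·R / (W·d), so s_u = FS·W·d / (L_a·R).
Arc length L_a = R·θ = 16.3·(67.2°·π/180) = 16.3·1.1729 = 19.12 m
s_u = 1.53·1101·5.2 / (19.12·16.3) = 8759.6 / 311.62 = 28.11 kPa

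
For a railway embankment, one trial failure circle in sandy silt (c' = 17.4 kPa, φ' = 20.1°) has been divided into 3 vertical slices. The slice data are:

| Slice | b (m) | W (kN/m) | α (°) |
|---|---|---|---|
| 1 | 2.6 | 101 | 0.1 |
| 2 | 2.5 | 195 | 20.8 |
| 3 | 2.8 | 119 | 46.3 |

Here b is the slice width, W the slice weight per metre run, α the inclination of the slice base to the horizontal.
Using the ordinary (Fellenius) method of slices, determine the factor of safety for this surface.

Ordinary method of slices: FS = Σ[c'·Δl_i + (W_i cosα_i)·tanφ'] / Σ W_i sinα_i, with Δl_i = b_i / cosα_i.
Slice 1: Δl = 2.6/cos0.1° = 2.600 m; N'_1 = 101·cos0.1° = 101.0; c'Δl = 45.24; W sinα = 0.2
Slice 2: Δl = 2.5/cos20.8° = 2.674 m; N'_2 = 195·cos20.8° = 182.3; c'Δl = 46.53; W sinα = 69.2
Slice 3: Δl = 2.8/cos46.3° = 4.053 m; N'_3 = 119·cos46.3° = 82.2; c'Δl = 70.52; W sinα = 86.0
Σc'Δl = 162.3 kN/m; ΣN' = 365.5 kN/m; ΣW sinα = 155.5 kN/m
Resisting = 162.3 + 365.5·tan20.1° = 162.3 + 133.8 = 296.0 kN/m
FS = 296.0 / 155.5 = 1.904

FS = 1.90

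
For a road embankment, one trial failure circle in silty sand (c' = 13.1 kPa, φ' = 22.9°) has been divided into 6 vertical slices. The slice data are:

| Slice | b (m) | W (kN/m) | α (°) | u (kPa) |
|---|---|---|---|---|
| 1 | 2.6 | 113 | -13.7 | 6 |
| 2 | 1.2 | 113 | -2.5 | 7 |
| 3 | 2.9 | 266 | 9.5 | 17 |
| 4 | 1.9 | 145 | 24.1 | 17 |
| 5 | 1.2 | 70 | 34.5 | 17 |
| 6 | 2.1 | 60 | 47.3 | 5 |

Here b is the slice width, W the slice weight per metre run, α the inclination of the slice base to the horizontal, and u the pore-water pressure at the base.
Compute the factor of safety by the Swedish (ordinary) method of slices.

Ordinary method of slices: FS = Σ[c'·Δl_i + (W_i cosα_i − u_i·Δl_i)·tanφ'] / Σ W_i sinα_i, with Δl_i = b_i / cosα_i.
Slice 1: Δl = 2.6/cos(-13.7°) = 2.676 m; N'_1 = 113·cos(-13.7°) − 6·2.676 = 93.7; c'Δl = 35.06; W sinα = -26.8
Slice 2: Δl = 1.2/cos(-2.5°) = 1.201 m; N'_2 = 113·cos(-2.5°) − 7·1.201 = 104.5; c'Δl = 15.73; W sinα = -4.9
Slice 3: Δl = 2.9/cos9.5° = 2.940 m; N'_3 = 266·cos9.5° − 17·2.940 = 212.4; c'Δl = 38.52; W sinα = 43.9
Slice 4: Δl = 1.9/cos24.1° = 2.081 m; N'_4 = 145·cos24.1° − 17·2.081 = 97.0; c'Δl = 27.27; W sinα = 59.2
Slice 5: Δl = 1.2/cos34.5° = 1.456 m; N'_5 = 70·cos34.5° − 17·1.456 = 32.9; c'Δl = 19.07; W sinα = 39.6
Slice 6: Δl = 2.1/cos47.3° = 3.097 m; N'_6 = 60·cos47.3° − 5·3.097 = 25.2; c'Δl = 40.57; W sinα = 44.1
Σc'Δl = 176.2 kN/m; ΣN' = 565.7 kN/m; ΣW sinα = 155.2 kN/m
Resisting = 176.2 + 565.7·tan22.9° = 176.2 + 239.0 = 415.2 kN/m
FS = 415.2 / 155.2 = 2.676

FS = 2.68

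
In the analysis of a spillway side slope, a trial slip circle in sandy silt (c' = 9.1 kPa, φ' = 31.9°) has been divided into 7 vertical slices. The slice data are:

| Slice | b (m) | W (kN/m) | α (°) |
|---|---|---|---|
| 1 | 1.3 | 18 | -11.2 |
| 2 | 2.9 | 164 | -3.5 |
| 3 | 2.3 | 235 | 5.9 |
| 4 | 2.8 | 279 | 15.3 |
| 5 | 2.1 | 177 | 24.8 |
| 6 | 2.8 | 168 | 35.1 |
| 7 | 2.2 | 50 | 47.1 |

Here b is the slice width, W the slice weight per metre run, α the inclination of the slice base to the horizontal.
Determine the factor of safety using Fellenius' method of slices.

Ordinary method of slices: FS = Σ[c'·Δl_i + (W_i cosα_i)·tanφ'] / Σ W_i sinα_i, with Δl_i = b_i / cosα_i.
Slice 1: Δl = 1.3/cos(-11.2°) = 1.325 m; N'_1 = 18·cos(-11.2°) = 17.7; c'Δl = 12.06; W sinα = -3.5
Slice 2: Δl = 2.9/cos(-3.5°) = 2.905 m; N'_2 = 164·cos(-3.5°) = 163.7; c'Δl = 26.44; W sinα = -10.0
Slice 3: Δl = 2.3/cos5.9° = 2.312 m; N'_3 = 235·cos5.9° = 233.8; c'Δl = 21.04; W sinα = 24.2
Slice 4: Δl = 2.8/cos15.3° = 2.903 m; N'_4 = 279·cos15.3° = 269.1; c'Δl = 26.42; W sinα = 73.6
Slice 5: Δl = 2.1/cos24.8° = 2.313 m; N'_5 = 177·cos24.8° = 160.7; c'Δl = 21.05; W sinα = 74.2
Slice 6: Δl = 2.8/cos35.1° = 3.422 m; N'_6 = 168·cos35.1° = 137.4; c'Δl = 31.14; W sinα = 96.6
Slice 7: Δl = 2.2/cos47.1° = 3.232 m; N'_7 = 50·cos47.1° = 34.0; c'Δl = 29.41; W sinα = 36.6
Σc'Δl = 167.6 kN/m; ΣN' = 1016.4 kN/m; ΣW sinα = 291.7 kN/m
Resisting = 167.6 + 1016.4·tan31.9° = 167.6 + 632.6 = 800.2 kN/m
FS = 800.2 / 291.7 = 2.743

FS = 2.74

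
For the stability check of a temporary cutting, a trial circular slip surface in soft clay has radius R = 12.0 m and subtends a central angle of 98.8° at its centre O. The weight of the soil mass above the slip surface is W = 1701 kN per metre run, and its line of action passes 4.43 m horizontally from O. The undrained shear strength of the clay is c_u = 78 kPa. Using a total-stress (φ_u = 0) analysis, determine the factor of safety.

Taking moments about the centre O, the resisting moment is provided by the undrained shear strength acting along the arc:
Arc length L_a = R·θ = 12.0·(98.8°·π/180) = 12.0·1.7244 = 20.69 m
M_R = c_u·L_a·R = 78·20.69·12.0 = 19368.3 kN·m/m
M_D = W·d = 1701·4.43 = 7535.4 kN·m/m
FS = M_R / M_D = 19368.3 / 7535.4 = 2.570

FS = 2.57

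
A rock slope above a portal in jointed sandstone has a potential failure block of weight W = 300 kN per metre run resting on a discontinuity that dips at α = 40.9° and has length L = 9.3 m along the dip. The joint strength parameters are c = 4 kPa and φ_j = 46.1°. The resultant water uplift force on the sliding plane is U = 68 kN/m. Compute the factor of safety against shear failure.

FS = 1.03

Resolving the block weight along and normal to the plane and applying the Mohr–Coulomb strength on the joint:
N' = W cosα − U = 300·cos40.9° − 68 = 158.8 kN/m
Driving force T = W sinα = 300·sin40.9° = 196.4 kN/m
Resisting force R = c·L + N'·tanφ_j = 4·9.3 + 158.8·tan46.1° = 37.2 + 165.0 = 202.2 kN/m
FS = R / T = 202.2 / 196.4 = 1.029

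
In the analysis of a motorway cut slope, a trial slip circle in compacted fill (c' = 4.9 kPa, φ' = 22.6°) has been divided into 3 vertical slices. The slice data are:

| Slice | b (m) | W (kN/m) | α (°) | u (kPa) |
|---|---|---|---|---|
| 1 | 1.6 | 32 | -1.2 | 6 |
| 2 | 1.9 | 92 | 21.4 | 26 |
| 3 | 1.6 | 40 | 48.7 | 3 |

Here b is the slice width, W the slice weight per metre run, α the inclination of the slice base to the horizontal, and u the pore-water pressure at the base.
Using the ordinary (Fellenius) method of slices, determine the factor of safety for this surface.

FS = 0.96

Ordinary method of slices: FS = Σ[c'·Δl_i + (W_i cosα_i − u_i·Δl_i)·tanφ'] / Σ W_i sinα_i, with Δl_i = b_i / cosα_i.
Slice 1: Δl = 1.6/cos(-1.2°) = 1.600 m; N'_1 = 32·cos(-1.2°) − 6·1.600 = 22.4; c'Δl = 7.84; W sinα = -0.7
Slice 2: Δl = 1.9/cos21.4° = 2.041 m; N'_2 = 92·cos21.4° − 26·2.041 = 32.6; c'Δl = 10.00; W sinα = 33.6
Slice 3: Δl = 1.6/cos48.7° = 2.424 m; N'_3 = 40·cos48.7° − 3·2.424 = 19.1; c'Δl = 11.88; W sinα = 30.1
Σc'Δl = 29.7 kN/m; ΣN' = 74.1 kN/m; ΣW sinα = 62.9 kN/m
Resisting = 29.7 + 74.1·tan22.6° = 29.7 + 30.9 = 60.6 kN/m
FS = 60.6 / 62.9 = 0.962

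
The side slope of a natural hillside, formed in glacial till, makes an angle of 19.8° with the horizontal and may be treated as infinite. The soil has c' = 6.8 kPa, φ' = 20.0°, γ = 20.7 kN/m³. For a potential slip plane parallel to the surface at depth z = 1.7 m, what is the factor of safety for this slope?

FS = 1.62

For an infinite slope with a slip plane parallel to the surface (no pore pressure): FS = [c' + γz cos²β tanφ'] / [γz sinβ cosβ].
γz = 20.7·1.7 = 35.19 kN/m²
Numerator = 6.8 + 35.19·cos²19.8°·tan20.0° = 6.8 + 35.19·0.8853·0.3640 = 18.138 kPa
Denominator = 35.19·sin19.8°·cos19.8° = 35.19·0.3387·0.9409 = 11.215 kPa
FS = 18.138 / 11.215 = 1.617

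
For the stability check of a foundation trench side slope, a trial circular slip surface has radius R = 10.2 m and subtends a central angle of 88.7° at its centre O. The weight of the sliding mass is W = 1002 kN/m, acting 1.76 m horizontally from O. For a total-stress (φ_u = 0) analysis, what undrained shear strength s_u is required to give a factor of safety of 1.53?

s_u = 16.8 kPa

FS = s_u·L_a·R / (W·d), so s_u = FS·W·d / (L_a·R).
Arc length L_a = R·θ = 10.2·(88.7°·π/180) = 10.2·1.5481 = 15.79 m
s_u = 1.53·1002·1.76 / (15.79·10.2) = 2698.2 / 161.07 = 16.75 kPa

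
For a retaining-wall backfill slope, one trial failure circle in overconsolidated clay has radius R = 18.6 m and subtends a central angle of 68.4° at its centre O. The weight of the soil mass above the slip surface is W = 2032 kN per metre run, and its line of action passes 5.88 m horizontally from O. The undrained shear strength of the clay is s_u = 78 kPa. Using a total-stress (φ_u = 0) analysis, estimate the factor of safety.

Taking moments about the centre O, the resisting moment is provided by the undrained shear strength acting along the arc:
Arc length L_a = R·θ = 18.6·(68.4°·π/180) = 18.6·1.1938 = 22.20 m
M_R = s_u·L_a·R = 78·22.20·18.6 = 32214.7 kN·m/m
M_D = W·d = 2032·5.88 = 11948.2 kN·m/m
FS = M_R / M_D = 32214.7 / 11948.2 = 2.696

FS = 2.70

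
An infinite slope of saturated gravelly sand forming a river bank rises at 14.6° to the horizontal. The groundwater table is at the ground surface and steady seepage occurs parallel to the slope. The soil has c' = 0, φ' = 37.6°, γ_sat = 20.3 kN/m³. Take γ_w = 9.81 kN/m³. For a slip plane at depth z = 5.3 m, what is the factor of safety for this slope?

FS = 1.53

With seepage parallel to the slope and the water table at the surface, the effective normal stress on the slip plane uses the buoyant unit weight γ' = γ_sat − γ_w while the driving shear stress uses γ_sat:
FS = [c' + γ' z cos²β tanφ'] / [γ_sat z sinβ cosβ]
(For c' = 0 this reduces to FS = (γ'/γ_sat)·tanφ'/tanβ.)
γ' = 20.3 − 9.81 = 10.49 kN/m³
Numerator = 0.0 + 10.49·5.3·cos²14.6°·tan37.6° = 0.0 + 10.49·5.3·0.9365·0.7701 = 40.095 kPa
Denominator = 20.3·5.3·sin14.6°·cos14.6° = 20.3·5.3·0.2521·0.9677 = 26.244 kPa
FS = 40.095 / 26.244 = 1.528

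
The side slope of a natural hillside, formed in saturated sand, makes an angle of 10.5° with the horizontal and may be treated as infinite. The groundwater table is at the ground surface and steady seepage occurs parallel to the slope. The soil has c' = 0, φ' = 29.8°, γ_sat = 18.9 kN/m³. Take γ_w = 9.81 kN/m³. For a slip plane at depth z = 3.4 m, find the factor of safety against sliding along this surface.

With seepage parallel to the slope and the water table at the surface, the effective normal stress on the slip plane uses the buoyant unit weight γ' = γ_sat − γ_w while the driving shear stress uses γ_sat:
FS = [c' + γ' z cos²β tanφ'] / [γ_sat z sinβ cosβ]
(For c' = 0 this reduces to FS = (γ'/γ_sat)·tanφ'/tanβ.)
γ' = 18.9 − 9.81 = 9.09 kN/m³
Numerator = 0.0 + 9.09·3.4·cos²10.5°·tan29.8° = 0.0 + 9.09·3.4·0.9668·0.5727 = 17.112 kPa
Denominator = 18.9·3.4·sin10.5°·cos10.5° = 18.9·3.4·0.1822·0.9833 = 11.514 kPa
FS = 17.112 / 11.514 = 1.486

FS = 1.49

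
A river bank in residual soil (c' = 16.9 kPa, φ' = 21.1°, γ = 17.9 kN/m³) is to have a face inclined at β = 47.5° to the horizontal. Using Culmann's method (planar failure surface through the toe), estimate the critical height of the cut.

Culmann's analysis gives the critical failure plane at α_cr = (β + φ')/2 = (47.5 + 21.1)/2 = 34.3°, and the critical height
H_c = (4c'/γ) · sinβ cosφ' / [1 − cos(β − φ')]
    = (4·16.9/17.9) · sin47.5°·cos21.1° / [1 − cos(26.4°)]
    = 3.777 · 0.7373·0.9330 / [1 − 0.8957]
    = 3.777 · 0.6878 / 0.1043
    = 24.91 m

H_c = 24.91 m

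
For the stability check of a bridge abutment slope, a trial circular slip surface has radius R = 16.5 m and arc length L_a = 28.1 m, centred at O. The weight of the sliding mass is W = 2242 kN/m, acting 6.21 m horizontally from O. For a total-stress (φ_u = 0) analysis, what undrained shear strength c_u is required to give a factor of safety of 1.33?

FS = c_u·L_a·R / (W·d), so c_u = FS·W·d / (L_a·R).
c_u = 1.33·2242·6.21 / (28.10·16.5) = 18517.4 / 463.65 = 39.94 kPa

c_u = 39.9 kPa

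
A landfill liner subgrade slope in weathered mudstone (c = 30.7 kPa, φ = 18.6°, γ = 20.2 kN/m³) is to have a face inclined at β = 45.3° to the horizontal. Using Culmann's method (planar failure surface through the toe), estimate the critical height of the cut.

H_c = 38.41 m

Culmann's analysis gives the critical failure plane at α_cr = (β + φ)/2 = (45.3 + 18.6)/2 = 31.9°, and the critical height
H_c = (4c/γ) · sinβ cosφ / [1 − cos(β − φ)]
    = (4·30.7/20.2) · sin45.3°·cos18.6° / [1 − cos(26.7°)]
    = 6.079 · 0.7108·0.9478 / [1 − 0.8934]
    = 6.079 · 0.6737 / 0.1066
    = 38.41 m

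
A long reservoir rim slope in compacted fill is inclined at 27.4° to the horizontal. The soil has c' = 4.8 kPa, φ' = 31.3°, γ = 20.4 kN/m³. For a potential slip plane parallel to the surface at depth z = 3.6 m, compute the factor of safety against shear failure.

For an infinite slope with a slip plane parallel to the surface (no pore pressure): FS = [c' + γz cos²β tanφ'] / [γz sinβ cosβ].
γz = 20.4·3.6 = 73.44 kN/m²
Numerator = 4.8 + 73.44·cos²27.4°·tan31.3° = 4.8 + 73.44·0.7882·0.6080 = 39.996 kPa
Denominator = 73.44·sin27.4°·cos27.4° = 73.44·0.4602·0.8878 = 30.006 kPa
FS = 39.996 / 30.006 = 1.333

FS = 1.33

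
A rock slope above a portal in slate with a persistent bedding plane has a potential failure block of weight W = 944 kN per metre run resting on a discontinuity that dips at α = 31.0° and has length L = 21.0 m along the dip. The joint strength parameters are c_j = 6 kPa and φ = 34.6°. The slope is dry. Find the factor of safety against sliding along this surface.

Resolving the block weight along and normal to the plane and applying the Mohr–Coulomb strength on the joint:
N' = W cosα = 944·cos31.0° = 809.2 kN/m
Driving force T = W sinα = 944·sin31.0° = 486.2 kN/m
Resisting force R = c_j·L + N'·tanφ = 6·21.0 + 809.2·tan34.6° = 126.0 + 558.2 = 684.2 kN/m
FS = R / T = 684.2 / 486.2 = 1.407

FS = 1.41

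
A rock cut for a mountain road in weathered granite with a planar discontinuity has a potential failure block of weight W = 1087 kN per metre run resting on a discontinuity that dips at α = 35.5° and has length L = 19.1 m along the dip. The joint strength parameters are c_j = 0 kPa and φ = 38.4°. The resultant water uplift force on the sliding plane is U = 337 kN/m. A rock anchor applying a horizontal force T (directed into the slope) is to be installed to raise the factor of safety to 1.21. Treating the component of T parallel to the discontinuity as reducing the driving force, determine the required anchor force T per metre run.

T = 228 kN/m

Resolving forces along and normal to the sliding plane, with the horizontal anchor force T adding T·sinα to the effective normal force and T·cosα acting up the plane against the driving force:
FS = [c_jL + (W cosα − U + T sinα) tanφ] / [W sinα − T cosα]
Without the anchor: N' = 547.9 kN/m, driving T_d = 631.2 kN/m, resisting R = 0·19.1 + 547.9·tan38.4° = 434.3 kN/m, FS = 0.69.
Setting FS = 1.21 and solving for T:
1.21·(631.2 − T cos35.5°) = 434.3 + T sin35.5°·tan38.4°
T·(sin35.5°·tan38.4° + 1.21·cos35.5°) = 1.21·631.2 − 434.3
T·(0.5807·0.7926 + 1.21·0.8141) = 763.8 − 434.3 = 329.5
T·1.4453 = 329.5
T = 228.0 kN/m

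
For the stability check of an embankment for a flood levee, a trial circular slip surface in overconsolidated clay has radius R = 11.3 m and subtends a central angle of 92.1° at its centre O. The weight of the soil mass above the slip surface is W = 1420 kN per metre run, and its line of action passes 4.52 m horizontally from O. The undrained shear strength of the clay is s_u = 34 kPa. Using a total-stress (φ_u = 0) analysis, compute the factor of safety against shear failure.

Taking moments about the centre O, the resisting moment is provided by the undrained shear strength acting along the arc:
Arc length L_a = R·θ = 11.3·(92.1°·π/180) = 11.3·1.6074 = 18.16 m
M_R = s_u·L_a·R = 34·18.16·11.3 = 6978.7 kN·m/m
M_D = W·d = 1420·4.52 = 6418.4 kN·m/m
FS = M_R / M_D = 6978.7 / 6418.4 = 1.087

FS = 1.09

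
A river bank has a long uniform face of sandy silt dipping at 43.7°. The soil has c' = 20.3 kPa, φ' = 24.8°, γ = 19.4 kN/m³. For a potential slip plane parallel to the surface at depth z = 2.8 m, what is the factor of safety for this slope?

For an infinite slope with a slip plane parallel to the surface (no pore pressure): FS = [c' + γz cos²β tanφ'] / [γz sinβ cosβ].
γz = 19.4·2.8 = 54.32 kN/m²
Numerator = 20.3 + 54.32·cos²43.7°·tan24.8° = 20.3 + 54.32·0.5227·0.4621 = 33.419 kPa
Denominator = 54.32·sin43.7°·cos43.7° = 54.32·0.6909·0.7230 = 27.132 kPa
FS = 33.419 / 27.132 = 1.232

FS = 1.23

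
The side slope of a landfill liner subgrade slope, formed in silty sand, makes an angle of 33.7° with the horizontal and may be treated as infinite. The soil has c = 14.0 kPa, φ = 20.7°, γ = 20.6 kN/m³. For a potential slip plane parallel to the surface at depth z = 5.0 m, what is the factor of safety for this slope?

For an infinite slope with a slip plane parallel to the surface (no pore pressure): FS = [c + γz cos²β tanφ] / [γz sinβ cosβ].
γz = 20.6·5.0 = 103.00 kN/m²
Numerator = 14.0 + 103.00·cos²33.7°·tan20.7° = 14.0 + 103.00·0.6921·0.3779 = 40.939 kPa
Denominator = 103.00·sin33.7°·cos33.7° = 103.00·0.5548·0.8320 = 47.545 kPa
FS = 40.939 / 47.545 = 0.861

FS = 0.86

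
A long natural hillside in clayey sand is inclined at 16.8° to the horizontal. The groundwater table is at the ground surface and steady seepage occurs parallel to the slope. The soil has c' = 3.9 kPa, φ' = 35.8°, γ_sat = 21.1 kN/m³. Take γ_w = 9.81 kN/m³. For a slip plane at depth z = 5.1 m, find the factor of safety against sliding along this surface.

With seepage parallel to the slope and the water table at the surface, the effective normal stress on the slip plane uses the buoyant unit weight γ' = γ_sat − γ_w while the driving shear stress uses γ_sat:
FS = [c' + γ' z cos²β tanφ'] / [γ_sat z sinβ cosβ]
γ' = 21.1 − 9.81 = 11.29 kN/m³
Numerator = 3.9 + 11.29·5.1·cos²16.8°·tan35.8° = 3.9 + 11.29·5.1·0.9165·0.7212 = 41.958 kPa
Denominator = 21.1·5.1·sin16.8°·cos16.8° = 21.1·5.1·0.2890·0.9573 = 29.775 kPa
FS = 41.958 / 29.775 = 1.409

FS = 1.41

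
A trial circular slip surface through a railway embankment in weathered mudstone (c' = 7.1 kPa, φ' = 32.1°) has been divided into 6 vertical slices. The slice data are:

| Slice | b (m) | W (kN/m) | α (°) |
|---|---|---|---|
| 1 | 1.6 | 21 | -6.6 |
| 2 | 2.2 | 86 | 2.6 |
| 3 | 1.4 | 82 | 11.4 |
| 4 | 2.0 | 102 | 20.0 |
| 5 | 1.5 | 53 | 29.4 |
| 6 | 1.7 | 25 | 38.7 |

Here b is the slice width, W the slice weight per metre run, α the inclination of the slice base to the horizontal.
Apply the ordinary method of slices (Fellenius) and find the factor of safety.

FS = 3.17

Ordinary method of slices: FS = Σ[c'·Δl_i + (W_i cosα_i)·tanφ'] / Σ W_i sinα_i, with Δl_i = b_i / cosα_i.
Slice 1: Δl = 1.6/cos(-6.6°) = 1.611 m; N'_1 = 21·cos(-6.6°) = 20.9; c'Δl = 11.44; W sinα = -2.4
Slice 2: Δl = 2.2/cos2.6° = 2.202 m; N'_2 = 86·cos2.6° = 85.9; c'Δl = 15.64; W sinα = 3.9
Slice 3: Δl = 1.4/cos11.4° = 1.428 m; N'_3 = 82·cos11.4° = 80.4; c'Δl = 10.14; W sinα = 16.2
Slice 4: Δl = 2.0/cos20.0° = 2.128 m; N'_4 = 102·cos20.0° = 95.8; c'Δl = 15.11; W sinα = 34.9
Slice 5: Δl = 1.5/cos29.4° = 1.722 m; N'_5 = 53·cos29.4° = 46.2; c'Δl = 12.22; W sinα = 26.0
Slice 6: Δl = 1.7/cos38.7° = 2.178 m; N'_6 = 25·cos38.7° = 19.5; c'Δl = 15.47; W sinα = 15.6
Σc'Δl = 80.0 kN/m; ΣN' = 348.7 kN/m; ΣW sinα = 94.2 kN/m
Resisting = 80.0 + 348.7·tan32.1° = 80.0 + 218.7 = 298.7 kN/m
FS = 298.7 / 94.2 = 3.170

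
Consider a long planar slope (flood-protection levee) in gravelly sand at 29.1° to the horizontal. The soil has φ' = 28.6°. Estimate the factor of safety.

FS = 0.98

For a dry cohesionless infinite slope the factor of safety is FS = tanφ' / tanβ.
FS = tan28.6° / tan29.1° = 0.5452 / 0.5566 = 0.980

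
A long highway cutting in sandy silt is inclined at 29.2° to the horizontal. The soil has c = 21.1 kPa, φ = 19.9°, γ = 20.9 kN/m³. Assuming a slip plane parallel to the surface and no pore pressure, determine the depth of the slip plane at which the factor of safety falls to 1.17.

z = 4.54 m

Setting FS = 1.17 in FS = [c + γz cos²β tanφ] / [γz sinβ cosβ] and solving for z:
z = c / [γ cosβ (FS·sinβ − cosβ·tanφ)]
  = 21.1 / [20.9·cos29.2°·(1.17·sin29.2° − cos29.2°·tan19.9°)]
  = 21.1 / [20.9·0.8729·(1.17·0.4879 − 0.8729·0.3620)]
  = 21.1 / 4.6486 = 4.539 m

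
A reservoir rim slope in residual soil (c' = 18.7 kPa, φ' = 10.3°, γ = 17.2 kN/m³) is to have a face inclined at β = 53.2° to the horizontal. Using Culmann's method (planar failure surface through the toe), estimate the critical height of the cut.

Culmann's analysis gives the critical failure plane at α_cr = (β + φ')/2 = (53.2 + 10.3)/2 = 31.8°, and the critical height
H_c = (4c'/γ) · sinβ cosφ' / [1 − cos(β − φ')]
    = (4·18.7/17.2) · sin53.2°·cos10.3° / [1 − cos(42.9°)]
    = 4.349 · 0.8007·0.9839 / [1 − 0.7325]
    = 4.349 · 0.7878 / 0.2675
    = 12.81 m

H_c = 12.81 m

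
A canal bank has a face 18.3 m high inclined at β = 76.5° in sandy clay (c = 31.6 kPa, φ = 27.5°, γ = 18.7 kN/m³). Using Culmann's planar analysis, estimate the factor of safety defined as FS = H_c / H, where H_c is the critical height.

H_c = (4c/γ) · sinβ cosφ / [1 − cos(β − φ)]
    = (4·31.6/18.7) · sin76.5°·cos27.5° / [1 − cos49.0°]
    = 6.759 · 0.8625 / 0.3439 = 16.95 m
FS = H_c / H = 16.95 / 18.3 = 0.926

FS = 0.93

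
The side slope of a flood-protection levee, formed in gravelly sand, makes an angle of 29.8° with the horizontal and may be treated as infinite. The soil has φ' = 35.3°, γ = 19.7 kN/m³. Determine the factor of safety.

FS = 1.24

For a dry cohesionless infinite slope the factor of safety is FS = tanφ' / tanβ.
FS = tan35.3° / tan29.8° = 0.7080 / 0.5727 = 1.236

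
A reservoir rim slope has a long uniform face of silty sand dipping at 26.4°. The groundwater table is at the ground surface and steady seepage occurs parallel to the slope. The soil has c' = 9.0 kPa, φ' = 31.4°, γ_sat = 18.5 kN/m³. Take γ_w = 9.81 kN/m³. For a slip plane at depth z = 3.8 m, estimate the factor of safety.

FS = 0.90

With seepage parallel to the slope and the water table at the surface, the effective normal stress on the slip plane uses the buoyant unit weight γ' = γ_sat − γ_w while the driving shear stress uses γ_sat:
FS = [c' + γ' z cos²β tanφ'] / [γ_sat z sinβ cosβ]
γ' = 18.5 − 9.81 = 8.69 kN/m³
Numerator = 9.0 + 8.69·3.8·cos²26.4°·tan31.4° = 9.0 + 8.69·3.8·0.8023·0.6104 = 25.172 kPa
Denominator = 18.5·3.8·sin26.4°·cos26.4° = 18.5·3.8·0.4446·0.8957 = 27.998 kPa
FS = 25.172 / 27.998 = 0.899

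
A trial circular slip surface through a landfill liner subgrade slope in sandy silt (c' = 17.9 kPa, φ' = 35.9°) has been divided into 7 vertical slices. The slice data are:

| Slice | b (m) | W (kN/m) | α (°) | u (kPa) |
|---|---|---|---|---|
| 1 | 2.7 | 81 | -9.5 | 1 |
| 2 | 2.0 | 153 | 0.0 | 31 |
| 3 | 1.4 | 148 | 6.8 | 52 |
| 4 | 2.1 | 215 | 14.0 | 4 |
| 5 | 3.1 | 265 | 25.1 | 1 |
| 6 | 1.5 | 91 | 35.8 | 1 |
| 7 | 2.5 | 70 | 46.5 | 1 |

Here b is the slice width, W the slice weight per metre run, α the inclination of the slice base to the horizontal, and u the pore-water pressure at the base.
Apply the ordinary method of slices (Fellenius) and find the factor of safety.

FS = 3.24

Ordinary method of slices: FS = Σ[c'·Δl_i + (W_i cosα_i − u_i·Δl_i)·tanφ'] / Σ W_i sinα_i, with Δl_i = b_i / cosα_i.
Slice 1: Δl = 2.7/cos(-9.5°) = 2.738 m; N'_1 = 81·cos(-9.5°) − 1·2.738 = 77.2; c'Δl = 49.00; W sinα = -13.4
Slice 2: Δl = 2.0/cos0.0° = 2.000 m; N'_2 = 153·cos0.0° − 31·2.000 = 91.0; c'Δl = 35.80; W sinα = 0.0
Slice 3: Δl = 1.4/cos6.8° = 1.410 m; N'_3 = 148·cos6.8° − 52·1.410 = 73.6; c'Δl = 25.24; W sinα = 17.5
Slice 4: Δl = 2.1/cos14.0° = 2.164 m; N'_4 = 215·cos14.0° − 4·2.164 = 200.0; c'Δl = 38.74; W sinα = 52.0
Slice 5: Δl = 3.1/cos25.1° = 3.423 m; N'_5 = 265·cos25.1° − 1·3.423 = 236.6; c'Δl = 61.28; W sinα = 112.4
Slice 6: Δl = 1.5/cos35.8° = 1.849 m; N'_6 = 91·cos35.8° − 1·1.849 = 72.0; c'Δl = 33.10; W sinα = 53.2
Slice 7: Δl = 2.5/cos46.5° = 3.632 m; N'_7 = 70·cos46.5° − 1·3.632 = 44.6; c'Δl = 65.01; W sinα = 50.8
Σc'Δl = 308.2 kN/m; ΣN' = 794.8 kN/m; ΣW sinα = 272.6 kN/m
Resisting = 308.2 + 794.8·tan35.9° = 308.2 + 575.3 = 883.5 kN/m
FS = 883.5 / 272.6 = 3.241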